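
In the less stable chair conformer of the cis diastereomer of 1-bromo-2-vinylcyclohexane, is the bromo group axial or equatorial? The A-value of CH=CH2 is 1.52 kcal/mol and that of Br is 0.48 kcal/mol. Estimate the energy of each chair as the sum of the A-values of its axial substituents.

equatorial

C1 and C2 have opposite parity, so for the cis isomer the two substituents are one axial and one equatorial in each chair.
Chair I (vinyl axial, bromo equatorial): E = 1.52 kcal/mol.
Chair II (vinyl equatorial, bromo axial): E = 0.48 kcal/mol.
Chair I is the less stable (higher-energy) conformer, and in that chair the bromo group is equatorial.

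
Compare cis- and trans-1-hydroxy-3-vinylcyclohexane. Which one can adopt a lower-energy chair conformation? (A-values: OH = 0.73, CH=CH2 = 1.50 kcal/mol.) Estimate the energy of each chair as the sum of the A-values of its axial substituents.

cis

At 1,3 positions (parity same): cis → (e,e or a,a); trans → (a,e or e,a).
Best chair for cis: E = 0.00 kcal/mol; best chair for trans: E = 0.73 kcal/mol.
The cis isomer is lower by 0.73 kcal/mol.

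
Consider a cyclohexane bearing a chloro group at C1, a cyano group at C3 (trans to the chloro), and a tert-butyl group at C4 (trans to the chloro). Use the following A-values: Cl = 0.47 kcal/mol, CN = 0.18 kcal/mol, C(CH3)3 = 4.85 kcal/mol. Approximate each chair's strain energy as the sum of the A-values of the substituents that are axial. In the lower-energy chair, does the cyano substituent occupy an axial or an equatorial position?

axial

Chair I (chloro axial, cyano equatorial, tert-butyl axial): E = 5.32 kcal/mol.
Chair II (chloro equatorial, cyano axial, tert-butyl equatorial): E = 0.18 kcal/mol.
Chair II is the more stable (lower-energy) conformer, and in that chair the cyano group is axial.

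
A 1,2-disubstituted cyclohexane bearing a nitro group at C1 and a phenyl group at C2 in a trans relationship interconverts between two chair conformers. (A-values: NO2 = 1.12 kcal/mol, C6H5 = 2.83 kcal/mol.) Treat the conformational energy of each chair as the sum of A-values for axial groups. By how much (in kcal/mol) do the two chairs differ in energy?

3.95 kcal/mol

C1 and C2 have opposite parity, so for the trans isomer the two substituents are e,e in one chair and a,a in the other.
Chair I (nitro axial, phenyl axial): E = 3.95 kcal/mol.
Chair II (nitro equatorial, phenyl equatorial): E = 0.00 kcal/mol.
ΔE = 3.95 − 0.00 = 3.95 kcal/mol; chair II is more stable.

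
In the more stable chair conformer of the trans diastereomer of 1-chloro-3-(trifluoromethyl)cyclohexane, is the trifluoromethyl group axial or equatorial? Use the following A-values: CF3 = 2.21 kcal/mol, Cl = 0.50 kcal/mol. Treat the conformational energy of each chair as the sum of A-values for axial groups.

C1 and C3 have the same parity, so for the trans isomer the two substituents are one axial and one equatorial in each chair.
Chair I (trifluoromethyl axial, chloro equatorial): E = 2.21 kcal/mol.
Chair II (trifluoromethyl equatorial, chloro axial): E = 0.50 kcal/mol.
Chair II is the more stable (lower-energy) conformer, and in that chair the trifluoromethyl group is equatorial.

equatorial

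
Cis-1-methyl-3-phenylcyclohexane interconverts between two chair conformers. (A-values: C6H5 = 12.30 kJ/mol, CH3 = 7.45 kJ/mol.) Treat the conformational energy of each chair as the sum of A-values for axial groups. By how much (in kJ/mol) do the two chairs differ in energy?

C1 and C3 have the same parity, so for the cis isomer the two substituents are e,e in one chair and a,a in the other.
Chair I (phenyl axial, methyl axial): E = 19.75 kJ/mol.
Chair II (phenyl equatorial, methyl equatorial): E = 0.00 kJ/mol.
ΔE = 19.75 − 0.00 = 19.75 kJ/mol; chair II is more stable.

19.75 kJ/mol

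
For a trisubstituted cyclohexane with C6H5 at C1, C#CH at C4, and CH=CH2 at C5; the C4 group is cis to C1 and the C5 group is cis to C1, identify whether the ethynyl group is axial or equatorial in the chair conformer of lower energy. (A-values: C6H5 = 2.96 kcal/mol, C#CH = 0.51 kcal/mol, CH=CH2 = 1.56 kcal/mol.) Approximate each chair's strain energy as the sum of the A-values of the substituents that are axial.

axial

Chair I (phenyl axial, ethynyl equatorial, vinyl axial): E = 4.52 kcal/mol.
Chair II (phenyl equatorial, ethynyl axial, vinyl equatorial): E = 0.51 kcal/mol.
Chair II is the more stable (lower-energy) conformer, and in that chair the ethynyl group is axial.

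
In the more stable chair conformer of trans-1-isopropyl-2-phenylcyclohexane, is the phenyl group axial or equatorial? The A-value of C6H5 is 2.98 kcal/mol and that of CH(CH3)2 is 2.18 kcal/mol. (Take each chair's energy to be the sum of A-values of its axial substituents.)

equatorial

C1 and C2 have opposite parity, so for the trans isomer the two substituents are e,e in one chair and a,a in the other.
Chair I (phenyl axial, isopropyl axial): E = 5.16 kcal/mol.
Chair II (phenyl equatorial, isopropyl equatorial): E = 0.00 kcal/mol.
Chair II is the more stable (lower-energy) conformer, and in that chair the phenyl group is equatorial.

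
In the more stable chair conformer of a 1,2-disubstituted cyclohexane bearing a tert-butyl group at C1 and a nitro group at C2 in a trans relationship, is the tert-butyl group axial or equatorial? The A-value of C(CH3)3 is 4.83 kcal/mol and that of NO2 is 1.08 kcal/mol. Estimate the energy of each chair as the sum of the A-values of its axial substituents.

C1 and C2 have opposite parity, so for the trans isomer the two substituents are e,e in one chair and a,a in the other.
Chair I (tert-butyl axial, nitro axial): E = 5.91 kcal/mol.
Chair II (tert-butyl equatorial, nitro equatorial): E = 0.00 kcal/mol.
Chair II is the more stable (lower-energy) conformer, and in that chair the tert-butyl group is equatorial.

equatorial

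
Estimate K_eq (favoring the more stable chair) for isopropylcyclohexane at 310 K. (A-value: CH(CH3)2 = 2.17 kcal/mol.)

K ≈ 33.9

One chair has the isopropyl group axial (E = 2.17 kcal/mol) and the other has it equatorial (E = 0).
ΔG = 2.17 kcal/mol between the two chairs.
K = exp(ΔG/RT) with R = 1.987×10⁻³ kcal mol⁻¹ K⁻¹ and T = 310 K gives K ≈ 33.9.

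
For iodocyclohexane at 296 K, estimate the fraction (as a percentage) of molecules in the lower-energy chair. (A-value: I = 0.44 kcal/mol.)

67.9%

One chair has the iodo group axial (E = 0.44 kcal/mol) and the other has it equatorial (E = 0).
ΔG = 0.44 kcal/mol between the two chairs.
K = exp(ΔG/RT) with R = 1.987×10⁻³ kcal mol⁻¹ K⁻¹ and T = 296 K gives K ≈ 2.11.
Fraction in the lower-energy chair = K/(K+1) = 67.9%.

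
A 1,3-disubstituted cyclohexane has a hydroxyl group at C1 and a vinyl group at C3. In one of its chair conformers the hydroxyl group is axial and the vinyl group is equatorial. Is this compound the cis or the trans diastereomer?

trans

C1 and C3 have the same parity, so their axial bonds point in the same direction.
With same-parity carbons, two substituents on the same face are both axial or both equatorial; opposite faces give one of each.
Here the groups are axial/equatorial → opposite face → trans.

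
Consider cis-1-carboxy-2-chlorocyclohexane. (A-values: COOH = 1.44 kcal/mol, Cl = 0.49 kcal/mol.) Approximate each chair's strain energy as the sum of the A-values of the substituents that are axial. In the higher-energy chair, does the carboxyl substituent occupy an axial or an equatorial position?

C1 and C2 have opposite parity, so for the cis isomer the two substituents are one axial and one equatorial in each chair.
Chair I (carboxyl axial, chloro equatorial): E = 1.44 kcal/mol.
Chair II (carboxyl equatorial, chloro axial): E = 0.49 kcal/mol.
Chair I is the less stable (higher-energy) conformer, and in that chair the carboxyl group is axial.

axial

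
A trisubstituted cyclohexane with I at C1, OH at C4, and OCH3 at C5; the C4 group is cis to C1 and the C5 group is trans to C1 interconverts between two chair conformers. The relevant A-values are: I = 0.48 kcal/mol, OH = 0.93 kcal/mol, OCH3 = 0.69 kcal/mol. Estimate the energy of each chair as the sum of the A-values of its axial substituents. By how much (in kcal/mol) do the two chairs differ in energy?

1.14 kcal/mol

Chair I (iodo axial, hydroxyl equatorial, methoxy equatorial): E = 0.48 kcal/mol.
Chair II (iodo equatorial, hydroxyl axial, methoxy axial): E = 1.62 kcal/mol.
ΔE = 1.62 − 0.48 = 1.14 kcal/mol; chair I is more stable.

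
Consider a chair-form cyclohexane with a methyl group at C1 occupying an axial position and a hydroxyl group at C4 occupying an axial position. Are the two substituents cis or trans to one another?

trans

C1 and C4 have opposite parity, so their axial bonds point in opposite directions.
With opposite-parity carbons, two substituents on the same face are one axial and one equatorial; opposite faces give both axial or both equatorial.
Here the groups are axial/axial → opposite face → trans.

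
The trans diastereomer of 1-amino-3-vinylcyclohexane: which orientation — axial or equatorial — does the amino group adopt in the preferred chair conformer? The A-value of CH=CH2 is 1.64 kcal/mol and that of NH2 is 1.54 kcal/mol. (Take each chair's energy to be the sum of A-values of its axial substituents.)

axial

C1 and C3 have the same parity, so for the trans isomer the two substituents are one axial and one equatorial in each chair.
Chair I (vinyl axial, amino equatorial): E = 1.64 kcal/mol.
Chair II (vinyl equatorial, amino axial): E = 1.54 kcal/mol.
Chair II is the more stable (lower-energy) conformer, and in that chair the amino group is axial.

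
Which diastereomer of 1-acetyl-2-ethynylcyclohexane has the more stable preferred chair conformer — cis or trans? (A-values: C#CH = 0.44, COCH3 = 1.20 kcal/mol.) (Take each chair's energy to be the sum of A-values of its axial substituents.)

At 1,2 positions (parity opposite): cis → (a,e or e,a); trans → (e,e or a,a).
Best chair for cis: E = 0.44 kcal/mol; best chair for trans: E = 0.00 kcal/mol.
The trans isomer is lower by 0.44 kcal/mol.

trans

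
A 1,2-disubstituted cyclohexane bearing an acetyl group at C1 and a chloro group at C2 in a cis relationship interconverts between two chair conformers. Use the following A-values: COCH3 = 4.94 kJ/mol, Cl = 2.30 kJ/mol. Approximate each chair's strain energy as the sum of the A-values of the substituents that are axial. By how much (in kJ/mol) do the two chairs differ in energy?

C1 and C2 have opposite parity, so for the cis isomer the two substituents are one axial and one equatorial in each chair.
Chair I (acetyl axial, chloro equatorial): E = 4.94 kJ/mol.
Chair II (acetyl equatorial, chloro axial): E = 2.30 kJ/mol.
ΔE = 4.94 − 2.30 = 2.64 kJ/mol; chair II is more stable.

2.64 kJ/mol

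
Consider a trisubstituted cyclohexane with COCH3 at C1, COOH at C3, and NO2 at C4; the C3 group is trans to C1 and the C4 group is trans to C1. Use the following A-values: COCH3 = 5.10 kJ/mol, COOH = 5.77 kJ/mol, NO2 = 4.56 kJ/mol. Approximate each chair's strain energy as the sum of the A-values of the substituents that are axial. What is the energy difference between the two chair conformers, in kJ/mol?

3.89 kJ/mol

Chair I (acetyl axial, carboxyl equatorial, nitro axial): E = 9.66 kJ/mol.
Chair II (acetyl equatorial, carboxyl axial, nitro equatorial): E = 5.77 kJ/mol.
ΔE = 9.66 − 5.77 = 3.89 kJ/mol; chair II is more stable.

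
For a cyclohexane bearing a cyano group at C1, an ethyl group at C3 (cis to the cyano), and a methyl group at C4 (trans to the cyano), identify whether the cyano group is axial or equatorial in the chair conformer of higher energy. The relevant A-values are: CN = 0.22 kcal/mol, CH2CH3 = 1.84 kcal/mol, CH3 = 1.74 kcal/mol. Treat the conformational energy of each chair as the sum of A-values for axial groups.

axial

Chair I (cyano axial, ethyl axial, methyl axial): E = 3.80 kcal/mol.
Chair II (cyano equatorial, ethyl equatorial, methyl equatorial): E = 0.00 kcal/mol.
Chair I is the less stable (higher-energy) conformer, and in that chair the cyano group is axial.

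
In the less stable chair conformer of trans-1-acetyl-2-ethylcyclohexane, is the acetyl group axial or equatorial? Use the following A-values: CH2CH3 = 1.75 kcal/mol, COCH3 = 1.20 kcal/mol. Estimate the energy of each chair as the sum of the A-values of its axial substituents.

C1 and C2 have opposite parity, so for the trans isomer the two substituents are e,e in one chair and a,a in the other.
Chair I (ethyl axial, acetyl axial): E = 2.95 kcal/mol.
Chair II (ethyl equatorial, acetyl equatorial): E = 0.00 kcal/mol.
Chair I is the less stable (higher-energy) conformer, and in that chair the acetyl group is axial.

axial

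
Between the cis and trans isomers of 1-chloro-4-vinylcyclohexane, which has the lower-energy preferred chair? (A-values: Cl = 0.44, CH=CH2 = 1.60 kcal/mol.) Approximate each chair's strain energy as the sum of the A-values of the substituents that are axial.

trans

At 1,4 positions (parity opposite): cis → (a,e or e,a); trans → (e,e or a,a).
Best chair for cis: E = 0.44 kcal/mol; best chair for trans: E = 0.00 kcal/mol.
The trans isomer is lower by 0.44 kcal/mol.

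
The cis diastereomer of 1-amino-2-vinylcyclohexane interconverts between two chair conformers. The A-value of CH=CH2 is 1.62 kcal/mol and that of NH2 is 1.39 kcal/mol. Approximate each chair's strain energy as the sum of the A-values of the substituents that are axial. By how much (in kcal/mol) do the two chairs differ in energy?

C1 and C2 have opposite parity, so for the cis isomer the two substituents are one axial and one equatorial in each chair.
Chair I (vinyl axial, amino equatorial): E = 1.62 kcal/mol.
Chair II (vinyl equatorial, amino axial): E = 1.39 kcal/mol.
ΔE = 1.62 − 1.39 = 0.23 kcal/mol; chair II is more stable.

0.23 kcal/mol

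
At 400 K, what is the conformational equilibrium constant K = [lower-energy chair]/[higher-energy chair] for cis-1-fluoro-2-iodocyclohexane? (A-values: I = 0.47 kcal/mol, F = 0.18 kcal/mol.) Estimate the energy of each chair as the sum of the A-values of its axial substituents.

K ≈ 1.44

C1 and C2 have opposite parity, so for the cis isomer the two substituents are one axial and one equatorial in each chair.
Chair I (iodo axial, fluoro equatorial): E = 0.47 kcal/mol; chair II (iodo equatorial, fluoro axial): E = 0.18 kcal/mol.
ΔG = 0.29 kcal/mol between the two chairs.
K = exp(ΔG/RT) with R = 1.987×10⁻³ kcal mol⁻¹ K⁻¹ and T = 400 K gives K ≈ 1.44.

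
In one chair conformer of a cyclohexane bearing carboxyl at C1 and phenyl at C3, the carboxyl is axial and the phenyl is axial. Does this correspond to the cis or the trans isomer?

cis

C1 and C3 have the same parity, so their axial bonds point in the same direction.
With same-parity carbons, two substituents on the same face are both axial or both equatorial; opposite faces give one of each.
Here the groups are axial/axial → same face → cis.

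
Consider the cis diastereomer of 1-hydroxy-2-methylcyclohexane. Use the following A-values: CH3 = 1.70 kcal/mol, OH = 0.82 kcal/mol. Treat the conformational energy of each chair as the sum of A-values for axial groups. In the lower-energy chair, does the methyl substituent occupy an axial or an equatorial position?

C1 and C2 have opposite parity, so for the cis isomer the two substituents are one axial and one equatorial in each chair.
Chair I (methyl axial, hydroxyl equatorial): E = 1.70 kcal/mol.
Chair II (methyl equatorial, hydroxyl axial): E = 0.82 kcal/mol.
Chair II is the more stable (lower-energy) conformer, and in that chair the methyl group is equatorial.

equatorial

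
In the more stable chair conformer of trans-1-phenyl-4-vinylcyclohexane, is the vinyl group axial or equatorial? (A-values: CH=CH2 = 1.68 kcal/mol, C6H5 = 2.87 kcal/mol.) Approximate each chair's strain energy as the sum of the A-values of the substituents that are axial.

equatorial

C1 and C4 have opposite parity, so for the trans isomer the two substituents are e,e in one chair and a,a in the other.
Chair I (vinyl axial, phenyl axial): E = 4.55 kcal/mol.
Chair II (vinyl equatorial, phenyl equatorial): E = 0.00 kcal/mol.
Chair II is the more stable (lower-energy) conformer, and in that chair the vinyl group is equatorial.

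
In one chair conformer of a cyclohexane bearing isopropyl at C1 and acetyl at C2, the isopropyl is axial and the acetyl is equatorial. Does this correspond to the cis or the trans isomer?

C1 and C2 have opposite parity, so their axial bonds point in opposite directions.
With opposite-parity carbons, two substituents on the same face are one axial and one equatorial; opposite faces give both axial or both equatorial.
Here the groups are axial/equatorial → same face → cis.

cis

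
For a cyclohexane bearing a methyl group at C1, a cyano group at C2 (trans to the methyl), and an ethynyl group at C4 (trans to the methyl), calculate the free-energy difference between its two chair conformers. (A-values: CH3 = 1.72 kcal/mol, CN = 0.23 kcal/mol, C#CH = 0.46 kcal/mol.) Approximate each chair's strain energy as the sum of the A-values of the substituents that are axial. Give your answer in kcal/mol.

2.41 kcal/mol

Chair I (methyl axial, cyano axial, ethynyl axial): E = 2.41 kcal/mol.
Chair II (methyl equatorial, cyano equatorial, ethynyl equatorial): E = 0.00 kcal/mol.
ΔE = 2.41 − 0.00 = 2.41 kcal/mol; chair II is more stable.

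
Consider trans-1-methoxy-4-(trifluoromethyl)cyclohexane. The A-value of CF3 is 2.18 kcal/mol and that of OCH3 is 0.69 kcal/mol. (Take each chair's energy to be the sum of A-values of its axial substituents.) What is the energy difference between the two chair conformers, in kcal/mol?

C1 and C4 have opposite parity, so for the trans isomer the two substituents are e,e in one chair and a,a in the other.
Chair I (trifluoromethyl axial, methoxy axial): E = 2.87 kcal/mol.
Chair II (trifluoromethyl equatorial, methoxy equatorial): E = 0.00 kcal/mol.
ΔE = 2.87 − 0.00 = 2.87 kcal/mol; chair II is more stable.

2.87 kcal/mol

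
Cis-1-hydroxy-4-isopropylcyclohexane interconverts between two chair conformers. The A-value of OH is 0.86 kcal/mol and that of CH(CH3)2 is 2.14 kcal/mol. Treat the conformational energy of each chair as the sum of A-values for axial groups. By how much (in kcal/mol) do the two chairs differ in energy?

C1 and C4 have opposite parity, so for the cis isomer the two substituents are one axial and one equatorial in each chair.
Chair I (hydroxyl axial, isopropyl equatorial): E = 0.86 kcal/mol.
Chair II (hydroxyl equatorial, isopropyl axial): E = 2.14 kcal/mol.
ΔE = 2.14 − 0.86 = 1.28 kcal/mol; chair I is more stable.

1.28 kcal/mol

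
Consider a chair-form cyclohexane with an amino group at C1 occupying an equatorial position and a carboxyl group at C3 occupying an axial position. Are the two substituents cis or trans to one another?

C1 and C3 have the same parity, so their axial bonds point in the same direction.
With same-parity carbons, two substituents on the same face are both axial or both equatorial; opposite faces give one of each.
Here the groups are equatorial/axial → opposite face → trans.

trans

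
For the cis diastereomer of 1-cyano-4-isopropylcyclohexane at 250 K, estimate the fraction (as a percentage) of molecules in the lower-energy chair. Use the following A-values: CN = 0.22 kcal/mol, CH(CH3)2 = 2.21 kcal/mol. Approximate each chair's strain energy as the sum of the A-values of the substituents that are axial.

98.2%

C1 and C4 have opposite parity, so for the cis isomer the two substituents are one axial and one equatorial in each chair.
Chair I (cyano axial, isopropyl equatorial): E = 0.22 kcal/mol; chair II (cyano equatorial, isopropyl axial): E = 2.21 kcal/mol.
ΔG = 1.99 kcal/mol between the two chairs.
K = exp(ΔG/RT) with R = 1.987×10⁻³ kcal mol⁻¹ K⁻¹ and T = 250 K gives K ≈ 54.9.
Fraction in the lower-energy chair = K/(K+1) = 98.2%.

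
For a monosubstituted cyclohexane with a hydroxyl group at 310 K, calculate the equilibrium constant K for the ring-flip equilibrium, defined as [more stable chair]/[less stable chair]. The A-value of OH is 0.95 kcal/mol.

One chair has the hydroxyl group axial (E = 0.95 kcal/mol) and the other has it equatorial (E = 0).
ΔG = 0.95 kcal/mol between the two chairs.
K = exp(ΔG/RT) with R = 1.987×10⁻³ kcal mol⁻¹ K⁻¹ and T = 310 K gives K ≈ 4.68.

K ≈ 4.68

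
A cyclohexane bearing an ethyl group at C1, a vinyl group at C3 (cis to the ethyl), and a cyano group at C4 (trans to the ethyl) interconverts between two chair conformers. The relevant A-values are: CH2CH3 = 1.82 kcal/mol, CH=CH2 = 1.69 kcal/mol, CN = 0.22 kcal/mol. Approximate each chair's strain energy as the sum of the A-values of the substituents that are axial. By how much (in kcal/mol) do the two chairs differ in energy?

Chair I (ethyl axial, vinyl axial, cyano axial): E = 3.73 kcal/mol.
Chair II (ethyl equatorial, vinyl equatorial, cyano equatorial): E = 0.00 kcal/mol.
ΔE = 3.73 − 0.00 = 3.73 kcal/mol; chair II is more stable.

3.73 kcal/mol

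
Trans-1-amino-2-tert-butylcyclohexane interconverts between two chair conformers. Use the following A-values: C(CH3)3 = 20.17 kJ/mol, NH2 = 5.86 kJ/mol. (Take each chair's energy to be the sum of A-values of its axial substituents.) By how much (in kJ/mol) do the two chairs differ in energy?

26.03 kJ/mol

C1 and C2 have opposite parity, so for the trans isomer the two substituents are e,e in one chair and a,a in the other.
Chair I (tert-butyl axial, amino axial): E = 26.03 kJ/mol.
Chair II (tert-butyl equatorial, amino equatorial): E = 0.00 kJ/mol.
ΔE = 26.03 − 0.00 = 26.03 kJ/mol; chair II is more stable.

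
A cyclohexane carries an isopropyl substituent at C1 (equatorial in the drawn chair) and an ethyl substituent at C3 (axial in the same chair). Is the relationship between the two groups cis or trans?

C1 and C3 have the same parity, so their axial bonds point in the same direction.
With same-parity carbons, two substituents on the same face are both axial or both equatorial; opposite faces give one of each.
Here the groups are equatorial/axial → opposite face → trans.

trans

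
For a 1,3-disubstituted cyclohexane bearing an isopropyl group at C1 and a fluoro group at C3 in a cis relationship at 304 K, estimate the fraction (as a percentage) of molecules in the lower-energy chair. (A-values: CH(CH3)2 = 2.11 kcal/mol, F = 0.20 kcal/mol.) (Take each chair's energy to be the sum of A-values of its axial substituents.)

97.9%

C1 and C3 have the same parity, so for the cis isomer the two substituents are e,e in one chair and a,a in the other.
Chair I (isopropyl axial, fluoro axial): E = 2.31 kcal/mol; chair II (isopropyl equatorial, fluoro equatorial): E = 0.00 kcal/mol.
ΔG = 2.31 kcal/mol between the two chairs.
K = exp(ΔG/RT) with R = 1.987×10⁻³ kcal mol⁻¹ K⁻¹ and T = 304 K gives K ≈ 45.8.
Fraction in the lower-energy chair = K/(K+1) = 97.9%.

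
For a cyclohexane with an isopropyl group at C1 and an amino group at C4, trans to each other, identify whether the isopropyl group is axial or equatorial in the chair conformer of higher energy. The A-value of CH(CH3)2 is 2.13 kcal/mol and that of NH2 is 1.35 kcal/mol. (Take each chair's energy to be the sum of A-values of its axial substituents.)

axial

C1 and C4 have opposite parity, so for the trans isomer the two substituents are e,e in one chair and a,a in the other.
Chair I (isopropyl axial, amino axial): E = 3.48 kcal/mol.
Chair II (isopropyl equatorial, amino equatorial): E = 0.00 kcal/mol.
Chair I is the less stable (higher-energy) conformer, and in that chair the isopropyl group is axial.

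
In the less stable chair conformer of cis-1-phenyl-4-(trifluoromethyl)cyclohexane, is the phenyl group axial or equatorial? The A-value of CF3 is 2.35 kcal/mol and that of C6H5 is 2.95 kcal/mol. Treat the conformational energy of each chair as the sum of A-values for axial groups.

axial

C1 and C4 have opposite parity, so for the cis isomer the two substituents are one axial and one equatorial in each chair.
Chair I (trifluoromethyl axial, phenyl equatorial): E = 2.35 kcal/mol.
Chair II (trifluoromethyl equatorial, phenyl axial): E = 2.95 kcal/mol.
Chair II is the less stable (higher-energy) conformer, and in that chair the phenyl group is axial.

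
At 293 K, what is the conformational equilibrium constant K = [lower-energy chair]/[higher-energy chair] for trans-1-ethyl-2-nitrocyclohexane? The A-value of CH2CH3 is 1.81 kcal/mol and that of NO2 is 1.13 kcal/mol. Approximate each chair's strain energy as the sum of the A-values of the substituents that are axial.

K ≈ 156

C1 and C2 have opposite parity, so for the trans isomer the two substituents are e,e in one chair and a,a in the other.
Chair I (ethyl axial, nitro axial): E = 2.94 kcal/mol; chair II (ethyl equatorial, nitro equatorial): E = 0.00 kcal/mol.
ΔG = 2.94 kcal/mol between the two chairs.
K = exp(ΔG/RT) with R = 1.987×10⁻³ kcal mol⁻¹ K⁻¹ and T = 293 K gives K ≈ 156.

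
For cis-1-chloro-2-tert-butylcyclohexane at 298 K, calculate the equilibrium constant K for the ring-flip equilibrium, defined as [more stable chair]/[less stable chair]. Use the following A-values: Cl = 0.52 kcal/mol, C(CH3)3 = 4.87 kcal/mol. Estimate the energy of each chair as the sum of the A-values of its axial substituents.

K ≈ 1551

C1 and C2 have opposite parity, so for the cis isomer the two substituents are one axial and one equatorial in each chair.
Chair I (chloro axial, tert-butyl equatorial): E = 0.52 kcal/mol; chair II (chloro equatorial, tert-butyl axial): E = 4.87 kcal/mol.
ΔG = 4.35 kcal/mol between the two chairs.
K = exp(ΔG/RT) with R = 1.987×10⁻³ kcal mol⁻¹ K⁻¹ and T = 298 K gives K ≈ 1.55e+03.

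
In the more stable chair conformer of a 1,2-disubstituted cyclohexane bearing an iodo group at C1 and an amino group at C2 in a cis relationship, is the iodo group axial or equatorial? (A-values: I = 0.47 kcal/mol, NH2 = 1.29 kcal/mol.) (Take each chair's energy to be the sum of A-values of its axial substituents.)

C1 and C2 have opposite parity, so for the cis isomer the two substituents are one axial and one equatorial in each chair.
Chair I (iodo axial, amino equatorial): E = 0.47 kcal/mol.
Chair II (iodo equatorial, amino axial): E = 1.29 kcal/mol.
Chair I is the more stable (lower-energy) conformer, and in that chair the iodo group is axial.

axial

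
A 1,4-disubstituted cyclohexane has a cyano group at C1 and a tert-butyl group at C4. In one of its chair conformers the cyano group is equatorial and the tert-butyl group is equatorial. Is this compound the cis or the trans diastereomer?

C1 and C4 have opposite parity, so their axial bonds point in opposite directions.
With opposite-parity carbons, two substituents on the same face are one axial and one equatorial; opposite faces give both axial or both equatorial.
Here the groups are equatorial/equatorial → opposite face → trans.

trans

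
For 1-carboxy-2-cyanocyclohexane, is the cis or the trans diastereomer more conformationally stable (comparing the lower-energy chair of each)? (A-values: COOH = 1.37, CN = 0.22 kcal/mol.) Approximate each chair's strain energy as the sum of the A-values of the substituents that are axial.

trans

At 1,2 positions (parity opposite): cis → (a,e or e,a); trans → (e,e or a,a).
Best chair for cis: E = 0.22 kcal/mol; best chair for trans: E = 0.00 kcal/mol.
The trans isomer is lower by 0.22 kcal/mol.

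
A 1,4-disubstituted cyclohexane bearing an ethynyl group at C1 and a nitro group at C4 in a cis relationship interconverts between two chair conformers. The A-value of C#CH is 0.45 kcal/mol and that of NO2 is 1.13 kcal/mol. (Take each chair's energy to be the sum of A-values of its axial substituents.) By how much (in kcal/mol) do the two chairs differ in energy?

C1 and C4 have opposite parity, so for the cis isomer the two substituents are one axial and one equatorial in each chair.
Chair I (ethynyl axial, nitro equatorial): E = 0.45 kcal/mol.
Chair II (ethynyl equatorial, nitro axial): E = 1.13 kcal/mol.
ΔE = 1.13 − 0.45 = 0.68 kcal/mol; chair I is more stable.

0.68 kcal/mol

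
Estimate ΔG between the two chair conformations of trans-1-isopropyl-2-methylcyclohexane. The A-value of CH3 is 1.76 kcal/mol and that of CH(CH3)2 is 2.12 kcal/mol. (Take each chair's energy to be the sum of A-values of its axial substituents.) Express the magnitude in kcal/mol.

3.88 kcal/mol

C1 and C2 have opposite parity, so for the trans isomer the two substituents are e,e in one chair and a,a in the other.
Chair I (methyl axial, isopropyl axial): E = 3.88 kcal/mol.
Chair II (methyl equatorial, isopropyl equatorial): E = 0.00 kcal/mol.
ΔE = 3.88 − 0.00 = 3.88 kcal/mol; chair II is more stable.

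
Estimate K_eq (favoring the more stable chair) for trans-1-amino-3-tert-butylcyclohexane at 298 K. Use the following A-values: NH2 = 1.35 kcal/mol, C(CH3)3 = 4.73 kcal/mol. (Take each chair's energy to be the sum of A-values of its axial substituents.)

C1 and C3 have the same parity, so for the trans isomer the two substituents are one axial and one equatorial in each chair.
Chair I (amino axial, tert-butyl equatorial): E = 1.35 kcal/mol; chair II (amino equatorial, tert-butyl axial): E = 4.73 kcal/mol.
ΔG = 3.38 kcal/mol between the two chairs.
K = exp(ΔG/RT) with R = 1.987×10⁻³ kcal mol⁻¹ K⁻¹ and T = 298 K gives K ≈ 301.

K ≈ 301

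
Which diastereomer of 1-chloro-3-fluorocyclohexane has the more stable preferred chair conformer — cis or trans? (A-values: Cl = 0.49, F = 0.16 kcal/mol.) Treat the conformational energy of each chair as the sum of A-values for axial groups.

cis

At 1,3 positions (parity same): cis → (e,e or a,a); trans → (a,e or e,a).
Best chair for cis: E = 0.00 kcal/mol; best chair for trans: E = 0.16 kcal/mol.
The cis isomer is lower by 0.16 kcal/mol.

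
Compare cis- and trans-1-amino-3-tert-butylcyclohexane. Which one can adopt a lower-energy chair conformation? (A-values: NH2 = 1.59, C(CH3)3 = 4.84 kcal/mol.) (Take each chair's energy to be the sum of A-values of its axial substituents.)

At 1,3 positions (parity same): cis → (e,e or a,a); trans → (a,e or e,a).
Best chair for cis: E = 0.00 kcal/mol; best chair for trans: E = 1.59 kcal/mol.
The cis isomer is lower by 1.59 kcal/mol.

cis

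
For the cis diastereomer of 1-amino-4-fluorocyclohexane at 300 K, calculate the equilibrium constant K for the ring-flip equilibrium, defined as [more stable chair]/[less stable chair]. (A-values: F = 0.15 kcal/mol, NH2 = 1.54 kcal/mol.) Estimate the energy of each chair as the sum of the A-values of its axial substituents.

K ≈ 10.3

C1 and C4 have opposite parity, so for the cis isomer the two substituents are one axial and one equatorial in each chair.
Chair I (fluoro axial, amino equatorial): E = 0.15 kcal/mol; chair II (fluoro equatorial, amino axial): E = 1.54 kcal/mol.
ΔG = 1.39 kcal/mol between the two chairs.
K = exp(ΔG/RT) with R = 1.987×10⁻³ kcal mol⁻¹ K⁻¹ and T = 300 K gives K ≈ 10.3.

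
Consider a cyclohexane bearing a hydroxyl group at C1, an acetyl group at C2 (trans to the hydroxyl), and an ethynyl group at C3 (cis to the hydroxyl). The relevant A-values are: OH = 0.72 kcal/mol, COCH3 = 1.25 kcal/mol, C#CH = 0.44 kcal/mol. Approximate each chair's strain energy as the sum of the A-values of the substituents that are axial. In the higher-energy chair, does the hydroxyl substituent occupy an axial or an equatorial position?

axial

Chair I (hydroxyl axial, acetyl axial, ethynyl axial): E = 2.41 kcal/mol.
Chair II (hydroxyl equatorial, acetyl equatorial, ethynyl equatorial): E = 0.00 kcal/mol.
Chair I is the less stable (higher-energy) conformer, and in that chair the hydroxyl group is axial.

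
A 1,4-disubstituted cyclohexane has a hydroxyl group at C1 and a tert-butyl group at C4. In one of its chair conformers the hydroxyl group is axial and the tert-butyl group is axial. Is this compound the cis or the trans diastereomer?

trans

C1 and C4 have opposite parity, so their axial bonds point in opposite directions.
With opposite-parity carbons, two substituents on the same face are one axial and one equatorial; opposite faces give both axial or both equatorial.
Here the groups are axial/axial → opposite face → trans.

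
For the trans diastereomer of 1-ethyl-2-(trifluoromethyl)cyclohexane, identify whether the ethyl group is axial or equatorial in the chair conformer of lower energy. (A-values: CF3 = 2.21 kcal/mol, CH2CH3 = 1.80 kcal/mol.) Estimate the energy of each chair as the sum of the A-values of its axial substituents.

equatorial

C1 and C2 have opposite parity, so for the trans isomer the two substituents are e,e in one chair and a,a in the other.
Chair I (trifluoromethyl axial, ethyl axial): E = 4.01 kcal/mol.
Chair II (trifluoromethyl equatorial, ethyl equatorial): E = 0.00 kcal/mol.
Chair II is the more stable (lower-energy) conformer, and in that chair the ethyl group is equatorial.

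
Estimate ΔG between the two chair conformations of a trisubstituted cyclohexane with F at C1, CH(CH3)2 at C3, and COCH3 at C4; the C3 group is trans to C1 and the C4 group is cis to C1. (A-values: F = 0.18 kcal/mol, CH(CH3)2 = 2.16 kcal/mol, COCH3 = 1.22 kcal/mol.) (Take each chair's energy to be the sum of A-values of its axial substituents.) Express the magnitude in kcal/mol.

3.20 kcal/mol

Chair I (fluoro axial, isopropyl equatorial, acetyl equatorial): E = 0.18 kcal/mol.
Chair II (fluoro equatorial, isopropyl axial, acetyl axial): E = 3.38 kcal/mol.
ΔE = 3.38 − 0.18 = 3.20 kcal/mol; chair I is more stable.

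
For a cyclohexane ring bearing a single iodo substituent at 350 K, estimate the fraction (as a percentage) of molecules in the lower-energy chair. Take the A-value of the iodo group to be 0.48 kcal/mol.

One chair has the iodo group axial (E = 0.48 kcal/mol) and the other has it equatorial (E = 0).
ΔG = 0.48 kcal/mol between the two chairs.
K = exp(ΔG/RT) with R = 1.987×10⁻³ kcal mol⁻¹ K⁻¹ and T = 350 K gives K ≈ 1.99.
Fraction in the lower-energy chair = K/(K+1) = 66.6%.

66.6%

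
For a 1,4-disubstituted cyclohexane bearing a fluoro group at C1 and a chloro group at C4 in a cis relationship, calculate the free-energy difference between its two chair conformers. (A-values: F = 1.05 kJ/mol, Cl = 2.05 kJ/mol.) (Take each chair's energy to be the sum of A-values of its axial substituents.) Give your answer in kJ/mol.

1.00 kJ/mol

C1 and C4 have opposite parity, so for the cis isomer the two substituents are one axial and one equatorial in each chair.
Chair I (fluoro axial, chloro equatorial): E = 1.05 kJ/mol.
Chair II (fluoro equatorial, chloro axial): E = 2.05 kJ/mol.
ΔE = 2.05 − 1.05 = 1.00 kJ/mol; chair I is more stable.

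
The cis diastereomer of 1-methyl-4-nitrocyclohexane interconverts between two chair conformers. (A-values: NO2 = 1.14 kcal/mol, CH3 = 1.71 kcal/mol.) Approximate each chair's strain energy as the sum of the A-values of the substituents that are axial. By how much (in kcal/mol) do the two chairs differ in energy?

C1 and C4 have opposite parity, so for the cis isomer the two substituents are one axial and one equatorial in each chair.
Chair I (nitro axial, methyl equatorial): E = 1.14 kcal/mol.
Chair II (nitro equatorial, methyl axial): E = 1.71 kcal/mol.
ΔE = 1.71 − 1.14 = 0.57 kcal/mol; chair I is more stable.

0.57 kcal/mol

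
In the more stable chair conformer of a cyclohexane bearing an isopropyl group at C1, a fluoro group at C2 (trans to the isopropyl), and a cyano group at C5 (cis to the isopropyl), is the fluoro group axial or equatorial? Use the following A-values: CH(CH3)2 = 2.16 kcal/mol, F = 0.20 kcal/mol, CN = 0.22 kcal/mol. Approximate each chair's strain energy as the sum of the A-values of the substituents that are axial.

Chair I (isopropyl axial, fluoro axial, cyano axial): E = 2.58 kcal/mol.
Chair II (isopropyl equatorial, fluoro equatorial, cyano equatorial): E = 0.00 kcal/mol.
Chair II is the more stable (lower-energy) conformer, and in that chair the fluoro group is equatorial.

equatorial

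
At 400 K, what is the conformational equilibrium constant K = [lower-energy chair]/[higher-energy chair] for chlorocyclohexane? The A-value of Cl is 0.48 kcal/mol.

K ≈ 1.83

One chair has the chloro group axial (E = 0.48 kcal/mol) and the other has it equatorial (E = 0).
ΔG = 0.48 kcal/mol between the two chairs.
K = exp(ΔG/RT) with R = 1.987×10⁻³ kcal mol⁻¹ K⁻¹ and T = 400 K gives K ≈ 1.83.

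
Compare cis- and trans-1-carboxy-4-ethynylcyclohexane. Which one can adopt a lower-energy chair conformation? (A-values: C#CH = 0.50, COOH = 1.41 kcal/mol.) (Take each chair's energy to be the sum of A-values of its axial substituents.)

trans

At 1,4 positions (parity opposite): cis → (a,e or e,a); trans → (e,e or a,a).
Best chair for cis: E = 0.50 kcal/mol; best chair for trans: E = 0.00 kcal/mol.
The trans isomer is lower by 0.50 kcal/mol.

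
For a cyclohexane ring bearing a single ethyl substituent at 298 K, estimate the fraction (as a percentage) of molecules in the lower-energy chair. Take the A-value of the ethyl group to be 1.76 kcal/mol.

One chair has the ethyl group axial (E = 1.76 kcal/mol) and the other has it equatorial (E = 0).
ΔG = 1.76 kcal/mol between the two chairs.
K = exp(ΔG/RT) with R = 1.987×10⁻³ kcal mol⁻¹ K⁻¹ and T = 298 K gives K ≈ 19.5.
Fraction in the lower-energy chair = K/(K+1) = 95.1%.

95.1%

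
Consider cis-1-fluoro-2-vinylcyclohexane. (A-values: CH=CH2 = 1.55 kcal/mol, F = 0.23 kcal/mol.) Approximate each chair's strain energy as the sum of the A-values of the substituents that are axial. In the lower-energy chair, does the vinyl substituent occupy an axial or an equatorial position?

equatorial

C1 and C2 have opposite parity, so for the cis isomer the two substituents are one axial and one equatorial in each chair.
Chair I (vinyl axial, fluoro equatorial): E = 1.55 kcal/mol.
Chair II (vinyl equatorial, fluoro axial): E = 0.23 kcal/mol.
Chair II is the more stable (lower-energy) conformer, and in that chair the vinyl group is equatorial.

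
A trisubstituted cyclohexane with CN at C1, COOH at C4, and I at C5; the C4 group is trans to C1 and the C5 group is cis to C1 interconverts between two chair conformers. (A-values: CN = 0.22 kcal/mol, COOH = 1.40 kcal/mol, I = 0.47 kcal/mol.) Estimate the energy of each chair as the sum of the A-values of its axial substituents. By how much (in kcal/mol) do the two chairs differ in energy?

Chair I (cyano axial, carboxyl axial, iodo axial): E = 2.09 kcal/mol.
Chair II (cyano equatorial, carboxyl equatorial, iodo equatorial): E = 0.00 kcal/mol.
ΔE = 2.09 − 0.00 = 2.09 kcal/mol; chair II is more stable.

2.09 kcal/mol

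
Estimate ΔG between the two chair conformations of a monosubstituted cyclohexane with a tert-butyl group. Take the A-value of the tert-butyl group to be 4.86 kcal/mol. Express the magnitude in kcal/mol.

4.86 kcal/mol

A monosubstituted cyclohexane has one chair with the tert-butyl group axial (E = A = 4.86 kcal/mol) and one with it equatorial (E = 0).
ΔE = 4.86 − 0 = 4.86 kcal/mol.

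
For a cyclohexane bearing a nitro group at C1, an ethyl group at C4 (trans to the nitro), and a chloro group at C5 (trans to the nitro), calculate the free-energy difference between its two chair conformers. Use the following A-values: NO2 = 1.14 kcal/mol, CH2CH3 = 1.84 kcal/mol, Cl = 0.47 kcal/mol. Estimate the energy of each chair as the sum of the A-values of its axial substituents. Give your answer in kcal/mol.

2.51 kcal/mol

Chair I (nitro axial, ethyl axial, chloro equatorial): E = 2.98 kcal/mol.
Chair II (nitro equatorial, ethyl equatorial, chloro axial): E = 0.47 kcal/mol.
ΔE = 2.98 − 0.47 = 2.51 kcal/mol; chair II is more stable.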